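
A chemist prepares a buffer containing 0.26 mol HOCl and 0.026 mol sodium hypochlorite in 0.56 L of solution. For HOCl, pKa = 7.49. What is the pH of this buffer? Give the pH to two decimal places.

pH = pKa + log([A⁻]/[HA]) = 7.49 + log(0.026/0.26)
pH = 7.49 + (-1.000) = 6.49

pH = 6.49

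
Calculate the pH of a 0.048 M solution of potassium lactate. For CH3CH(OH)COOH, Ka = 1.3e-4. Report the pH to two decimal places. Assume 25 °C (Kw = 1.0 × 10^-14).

pH = 8.28

CH3CH(OH)COO- is the conjugate base of the weak acid CH3CH(OH)COOH.
Kb = Kw/Ka = 1.0×10^-14 / 1.3 × 10^-4 = 7.69 × 10^-11
From the ICE table, Kb = [OH-]²/(0.048 − [OH-]) = 7.69 × 10^-11.
Since Kb ≪ C₀, [OH-] ≈ √(Kb·C₀) = 1.92 × 10^-6 M.
Check: 0.004% ionized — well under 5%, approximation valid.
pOH = −log(1.92 × 10^-6) = 5.72; pH = 14.00 − 5.72 = 8.28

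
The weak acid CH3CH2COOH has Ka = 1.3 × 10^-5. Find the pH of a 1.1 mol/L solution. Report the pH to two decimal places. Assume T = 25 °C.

pH = 2.42

CH3CH2COOH ⇌ CH3CH2COO- + H+
From the ICE table, Ka = [H+]²/(1.1 − [H+]) = 1.3 × 10^-5.
Since Ka ≪ C₀, [H+] ≈ √(Ka·C₀) = 3.78 × 10^-3 M.
pH = −log(3.78 × 10^-3) = 2.42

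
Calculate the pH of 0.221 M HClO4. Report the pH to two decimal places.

HClO4 is a strong acid and dissociates completely, so [H+] = 0.221 M.
pH = -log(0.221) = 0.66

pH = 0.66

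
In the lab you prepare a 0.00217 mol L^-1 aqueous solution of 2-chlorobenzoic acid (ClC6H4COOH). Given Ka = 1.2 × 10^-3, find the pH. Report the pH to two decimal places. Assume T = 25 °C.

pH = 2.95

ClC6H4COOH ⇌ ClC6H4COO- + H+
From the ICE table, Ka = [H+]²/(0.00217 − [H+]) = 1.2 × 10^-3.
[H+] is not negligible relative to C₀; solve [H+]² + 0.0012·[H+] − 2.6e-06 = 0.
[H+] = [−0.0012 + √(0.0012² + 1.04e-05)]/2 = 1.12 × 10^-3 M
pH = −log[H+] = −log(1.12 × 10^-3) = 2.95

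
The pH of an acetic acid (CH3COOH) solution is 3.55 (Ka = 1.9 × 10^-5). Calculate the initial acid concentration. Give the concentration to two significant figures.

[H+] = 10^(-3.55) = 2.82 × 10^-4 M = x
Ka = x²/(C₀ − x) ⇒ C₀ = x + x²/Ka
C₀ = 2.82 × 10^-4 + (2.82 × 10^-4)²/(1.9 × 10^-5) = 4.47 × 10^-3 M

C₀ = 4.5 × 10^-3 M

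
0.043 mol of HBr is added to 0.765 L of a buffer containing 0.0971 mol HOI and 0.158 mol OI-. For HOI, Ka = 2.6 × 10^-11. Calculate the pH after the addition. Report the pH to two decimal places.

After neutralization: n(HOI) = 0.14 mol, n(OI-) = 0.115 mol.
pKa = −log(2.6 × 10^-11) = 10.585
pH = pKa + log([A⁻]/[HA]) = 10.585 + log(0.115/0.14) = 10.585 -0.085

pH = 10.50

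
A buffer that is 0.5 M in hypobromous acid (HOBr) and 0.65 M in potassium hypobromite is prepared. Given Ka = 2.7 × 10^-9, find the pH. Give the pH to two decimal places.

pH = 8.68

pKa = −log(2.7 × 10^-9) = 8.569
Using pH = pKa + log([base]/[acid]) with [base]/[acid] = 0.65/0.5:
pH = 8.569 + (+0.114) = 8.68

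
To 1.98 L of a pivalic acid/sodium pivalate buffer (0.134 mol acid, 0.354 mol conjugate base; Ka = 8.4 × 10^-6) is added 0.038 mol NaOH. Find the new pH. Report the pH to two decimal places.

After neutralization: n((CH3)3CCOOH) = 0.096 mol, n((CH3)3CCOO-) = 0.392 mol.
pKa = −log(8.4 × 10^-6) = 5.076
pH = pKa + log([A⁻]/[HA]) = 5.076 + log(0.392/0.096) = 5.076 +0.611

pH = 5.69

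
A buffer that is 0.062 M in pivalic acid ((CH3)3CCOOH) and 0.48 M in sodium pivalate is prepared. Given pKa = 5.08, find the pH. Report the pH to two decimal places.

pH = pKa + log([A⁻]/[HA]) = 5.08 + log(0.48/0.062)
pH = 5.08 + (+0.889) = 5.97

pH = 5.97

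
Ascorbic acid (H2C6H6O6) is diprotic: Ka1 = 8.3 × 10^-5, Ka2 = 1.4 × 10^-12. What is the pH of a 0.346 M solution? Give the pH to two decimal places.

pH = 2.27

Since Ka1 ≫ Ka2, the first ionization dominates [H+].
Ka1 = x²/(0.346 − x) = 8.3 × 10^-5
x ≈ √(8.3 × 10^-5 × 0.346) = 5.36 × 10^-3 M
pH = −log(5.36 × 10^-3) = 2.27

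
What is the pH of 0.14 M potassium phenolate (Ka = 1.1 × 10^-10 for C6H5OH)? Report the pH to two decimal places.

pH = 11.55

C6H5O- is the conjugate base of the weak acid C6H5OH.
Kb = Kw/Ka = 1.0×10^-14 / 1.1 × 10^-10 = 9.09 × 10^-5
From the ICE table, Kb = x²/(0.14 − x) = 9.09 × 10^-5.
Since Kb ≪ C₀, x ≈ √(Kb·C₀) = 3.57 × 10^-3 M.
Check: 2.5% ionized — well under 5%, approximation valid.
pOH = −log(3.57 × 10^-3) = 2.45; pH = 14.00 − 2.45 = 11.55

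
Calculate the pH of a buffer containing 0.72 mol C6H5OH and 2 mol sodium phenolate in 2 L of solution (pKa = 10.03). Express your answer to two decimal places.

pH = 10.47

pH = pKa + log([A⁻]/[HA]) = 10.03 + log(2/0.72)
pH = 10.03 + (+0.444) = 10.47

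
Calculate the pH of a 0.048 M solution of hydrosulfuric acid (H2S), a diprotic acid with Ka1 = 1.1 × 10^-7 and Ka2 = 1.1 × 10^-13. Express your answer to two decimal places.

Ka1 ≫ Ka2, so treat the first dissociation as the only significant source of H+.
Ka1 = x²/(0.048 − x) = 1.1 × 10^-7
x ≈ √(1.1 × 10^-7 × 0.048) = 7.27 × 10^-5 M
pH = −log(7.27 × 10^-5) = 4.14

pH = 4.14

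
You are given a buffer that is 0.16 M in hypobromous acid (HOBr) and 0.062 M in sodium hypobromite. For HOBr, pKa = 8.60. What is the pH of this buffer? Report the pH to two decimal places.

pH = 8.19

pH = pKa + log([A⁻]/[HA]) = 8.60 + log(0.062/0.16)
pH = 8.60 + (-0.412) = 8.19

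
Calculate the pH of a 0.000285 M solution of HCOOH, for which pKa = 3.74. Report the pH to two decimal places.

pH = 3.81

HCOOH ⇌ HCOO- + H+
Ka = 10^(−3.74) = 1.82 × 10^-4
Let x = [H+] at equilibrium. Ka = x²/(0.000285 − x).
Here C₀/Ka ≈ 1.57, so the small-x approximation fails. Use the quadratic:
x = [−0.000182 + √(0.000182² + 2.07e-07)]/2 = 1.54 × 10^-4 M
pH = −log(1.54 × 10^-4) = 3.81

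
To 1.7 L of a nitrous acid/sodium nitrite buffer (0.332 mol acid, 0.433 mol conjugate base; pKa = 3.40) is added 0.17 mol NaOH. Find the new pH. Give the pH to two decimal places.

pH = 3.97

After neutralization: n(HNO2) = 0.162 mol, n(NO2-) = 0.603 mol.
pH = pKa + log(n_NO2-/n_HNO2) = 3.40 + log(0.603/0.162) = 3.40 + (+0.571)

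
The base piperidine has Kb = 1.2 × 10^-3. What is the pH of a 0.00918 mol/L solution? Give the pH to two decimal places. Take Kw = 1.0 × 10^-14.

C5H10NH + H2O ⇌ C5H10NH2+ + OH-
Kb = [OH-]²/(0.00918 − [OH-]) = 1.2 × 10^-3
The 5% rule fails; solving [OH-]² + Kb·[OH-] − Kb·C₀ = 0 exactly:
[OH-] = (−Kb + √(Kb² + 4·Kb·C₀))/2 = 2.77 × 10^-3 M
pOH = −log(2.77 × 10^-3) = 2.56; pH = 14.00 − 2.56 = 11.44

pH = 11.44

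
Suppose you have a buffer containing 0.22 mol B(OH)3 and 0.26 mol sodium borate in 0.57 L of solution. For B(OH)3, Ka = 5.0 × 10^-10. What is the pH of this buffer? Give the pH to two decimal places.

pKa = −log(5.0 × 10^-10) = 9.301
Using pH = pKa + log([base]/[acid]) with [base]/[acid] = 0.26/0.22:
pH = 9.301 + (+0.073) = 9.37

pH = 9.37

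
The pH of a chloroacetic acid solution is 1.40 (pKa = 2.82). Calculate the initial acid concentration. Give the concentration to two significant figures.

C₀ = 1.1 M

[H+] = 10^(-1.40) = 3.98 × 10^-2 M = x
Ka = 10^(−2.82) = 1.51 × 10^-3
Ka = x²/(C₀ − x) ⇒ C₀ = x + x²/Ka
C₀ = 3.98 × 10^-2 + (3.98 × 10^-2)²/(1.51 × 10^-3) = 1.09 M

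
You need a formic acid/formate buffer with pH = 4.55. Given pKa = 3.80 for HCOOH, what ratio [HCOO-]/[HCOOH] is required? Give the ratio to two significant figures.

ratio = 5.6

pH = pKa + log(r) ⇒ log(r) = 4.55 − 3.80 = +0.75
r = [HCOO-]/[HCOOH] = 10^(+0.75) = 5.62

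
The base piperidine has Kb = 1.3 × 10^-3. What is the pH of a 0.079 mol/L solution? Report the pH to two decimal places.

pH = 11.98

C5H10NH + H2O ⇌ C5H10NH2+ + OH-
Kb = [OH-]²/(0.079 − [OH-]) = 1.3 × 10^-3
[OH-] is not negligible relative to C₀; solve [OH-]² + 0.0013·[OH-] − 0.000103 = 0.
[OH-] = [−0.0013 + √(0.0013² + 0.000411)]/2 = 9.50 × 10^-3 M
pOH = 2.02, so pH = 14.00 − pOH = 11.98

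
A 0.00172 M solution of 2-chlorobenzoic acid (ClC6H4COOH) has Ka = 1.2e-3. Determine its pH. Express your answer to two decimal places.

ClC6H4COOH ⇌ ClC6H4COO- + H+
From the ICE table, Ka = x²/(0.00172 − x) = 1.2 × 10^-3.
x is not negligible relative to C₀; solve x² + 0.0012·x − 2.06e-06 = 0.
x = [−0.0012 + √(0.0012² + 8.26e-06)]/2 = 9.57 × 10^-4 M
pH = −log(9.57 × 10^-4) = 3.02

pH = 3.02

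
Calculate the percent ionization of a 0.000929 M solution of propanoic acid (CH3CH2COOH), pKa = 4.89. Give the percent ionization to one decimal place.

11.1%

CH3CH2COOH ⇌ CH3CH2COO- + H+; let x = [H+] at equilibrium.
Ka = 10^(−4.89) = 1.29 × 10^-5
Ka = x²/(C₀ − x); solving the quadratic gives x = 1.03 × 10^-4 M.
% ionization = x/C₀ × 100% = 1.03 × 10^-4/0.000929 × 100% = 11.1%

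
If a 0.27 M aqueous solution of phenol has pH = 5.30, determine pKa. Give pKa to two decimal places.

[H+] = 10^(-5.30) = 5.01 × 10^-6 M
At equilibrium [HA] = 0.27 − 5.01 × 10^-6 = 2.70 × 10^-1 M
Ka = [H+][A-]/[HA] = (5.01 × 10^-6)² / 2.70 × 10^-1 = 9.30 × 10^-11
pKa = -log(9.30 × 10^-11) = 10.03

pKa = 10.03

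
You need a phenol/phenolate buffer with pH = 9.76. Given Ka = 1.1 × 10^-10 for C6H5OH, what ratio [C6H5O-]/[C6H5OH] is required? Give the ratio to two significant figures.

ratio = 0.63

pKa = -log(1.1 × 10^-10) = 9.959
pH = pKa + log(r) ⇒ log(r) = 9.76 − 9.959 = -0.199
r = [C6H5O-]/[C6H5OH] = 10^(-0.199) = 0.632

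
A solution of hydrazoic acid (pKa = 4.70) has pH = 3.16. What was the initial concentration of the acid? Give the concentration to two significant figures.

C₀ = 2.5 × 10^-2 M

[H+] = 10^(-3.16) = 6.92 × 10^-4 M = x
Ka = 10^(−4.70) = 2.00 × 10^-5
Ka = x²/(C₀ − x) ⇒ C₀ = x + x²/Ka
C₀ = 6.92 × 10^-4 + (6.92 × 10^-4)²/(2.00 × 10^-5) = 2.46 × 10^-2 M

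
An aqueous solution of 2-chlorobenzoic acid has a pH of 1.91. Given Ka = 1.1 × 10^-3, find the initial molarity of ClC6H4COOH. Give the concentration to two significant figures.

[H+] = 10^(-1.91) = 1.23 × 10^-2 M = x
Ka = x²/(C₀ − x) ⇒ C₀ = x + x²/Ka
C₀ = 1.23 × 10^-2 + (1.23 × 10^-2)²/(1.1 × 10^-3) = 1.50 × 10^-1 M

C₀ = 1.5 × 10^-1 M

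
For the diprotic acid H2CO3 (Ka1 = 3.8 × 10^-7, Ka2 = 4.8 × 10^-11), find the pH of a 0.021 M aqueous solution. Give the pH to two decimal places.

Ka1 ≫ Ka2, so treat the first dissociation as the only significant source of H+.
Ka1 = x²/(0.021 − x) = 3.8 × 10^-7
x ≈ √(3.8 × 10^-7 × 0.021) = 8.93 × 10^-5 M
pH = −log(8.93 × 10^-5) = 4.05

pH = 4.05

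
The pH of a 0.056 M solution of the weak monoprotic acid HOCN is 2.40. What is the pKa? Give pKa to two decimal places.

pKa = 3.52

[H+] = 10^(-2.40) = 3.98 × 10^-3 M
At equilibrium [HA] = 0.056 − 3.98 × 10^-3 = 5.20 × 10^-2 M
Ka = [H+][A-]/[HA] = (3.98 × 10^-3)² / 5.20 × 10^-2 = 3.05 × 10^-4
pKa = -log(3.05 × 10^-4) = 3.52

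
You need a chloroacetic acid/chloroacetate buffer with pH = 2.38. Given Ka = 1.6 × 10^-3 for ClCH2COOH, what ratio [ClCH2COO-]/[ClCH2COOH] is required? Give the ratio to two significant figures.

ratio = 0.38

pKa = -log(1.6 × 10^-3) = 2.796
pH = pKa + log(r) ⇒ log(r) = 2.38 − 2.796 = -0.416
r = [ClCH2COO-]/[ClCH2COOH] = 10^(-0.416) = 0.384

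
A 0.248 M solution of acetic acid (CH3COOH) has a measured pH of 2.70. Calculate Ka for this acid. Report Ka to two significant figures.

[H+] = 10^(-2.70) = 2.00 × 10^-3 M
At equilibrium [HA] = 0.248 − 2.00 × 10^-3 = 2.46 × 10^-1 M
Ka = [H+][A-]/[HA] = (2.00 × 10^-3)² / 2.46 × 10^-1 = 1.6 × 10^-5

Ka = 1.6 × 10^-5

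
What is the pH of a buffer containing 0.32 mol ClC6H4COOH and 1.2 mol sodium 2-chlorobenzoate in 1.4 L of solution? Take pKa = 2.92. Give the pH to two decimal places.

Using pH = pKa + log([base]/[acid]) with [base]/[acid] = 1.2/0.32:
pH = 2.92 + (+0.574) = 3.49

pH = 3.49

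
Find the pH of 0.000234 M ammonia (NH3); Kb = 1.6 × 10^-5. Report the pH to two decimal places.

NH3 + H2O ⇌ NH4+ + OH-
From the ICE table, Kb = [OH-]²/(0.000234 − [OH-]) = 1.6 × 10^-5.
The 5% rule fails; solving [OH-]² + Kb·[OH-] − Kb·C₀ = 0 exactly:
[OH-] = (−Kb + √(Kb² + 4·Kb·C₀))/2 = 5.37 × 10^-5 M
pOH = −log(5.37 × 10^-5) = 4.27; pH = 14.00 − 4.27 = 9.73

pH = 9.73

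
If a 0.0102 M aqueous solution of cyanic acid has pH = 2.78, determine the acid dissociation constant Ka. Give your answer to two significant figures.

[H+] = 10^(-2.78) = 1.66 × 10^-3 M
At equilibrium [HA] = 0.0102 − 1.66 × 10^-3 = 8.54 × 10^-3 M
Ka = [H+][A-]/[HA] = (1.66 × 10^-3)² / 8.54 × 10^-3 = 3.2 × 10^-4

Ka = 3.2 × 10^-4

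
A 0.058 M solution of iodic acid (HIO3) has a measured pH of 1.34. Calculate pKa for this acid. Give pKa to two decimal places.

[H+] = 10^(-1.34) = 4.57 × 10^-2 M
At equilibrium [HA] = 0.058 − 4.57 × 10^-2 = 1.23 × 10^-2 M
Ka = [H+][A-]/[HA] = (4.57 × 10^-2)² / 1.23 × 10^-2 = 1.70 × 10^-1
pKa = -log(1.70 × 10^-1) = 0.77

pKa = 0.77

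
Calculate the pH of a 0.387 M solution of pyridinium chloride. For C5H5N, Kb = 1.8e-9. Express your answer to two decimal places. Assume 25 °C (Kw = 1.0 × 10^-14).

C5H5NH+ is the conjugate acid of the weak base C5H5N.
Ka = Kw/Kb = 1.0×10^-14 / 1.8 × 10^-9 = 5.56 × 10^-6
Ka = x²/(0.387 − x) = 5.56 × 10^-6
Since Ka ≪ C₀, x ≈ √(Ka·C₀) = 1.47 × 10^-3 M.
Check: 0.38% ionized — well under 5%, approximation valid.
pH = −log(1.47 × 10^-3) = 2.83

pH = 2.83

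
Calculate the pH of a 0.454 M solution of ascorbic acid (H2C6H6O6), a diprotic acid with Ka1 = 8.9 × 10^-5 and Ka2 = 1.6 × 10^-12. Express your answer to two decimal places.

pH = 2.20

Since Ka1 ≫ Ka2, the first ionization dominates [H+].
Ka1 = x²/(0.454 − x) = 8.9 × 10^-5
x ≈ √(8.9 × 10^-5 × 0.454) = 6.36 × 10^-3 M
pH = −log(6.36 × 10^-3) = 2.20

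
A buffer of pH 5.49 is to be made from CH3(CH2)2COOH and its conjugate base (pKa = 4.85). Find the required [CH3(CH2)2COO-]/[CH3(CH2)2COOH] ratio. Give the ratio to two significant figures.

pH = pKa + log(r) ⇒ log(r) = 5.49 − 4.85 = +0.64
r = [CH3(CH2)2COO-]/[CH3(CH2)2COOH] = 10^(+0.64) = 4.37

ratio = 4.4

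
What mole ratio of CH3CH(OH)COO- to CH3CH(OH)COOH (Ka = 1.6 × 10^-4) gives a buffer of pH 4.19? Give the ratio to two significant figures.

ratio = 2.5

pKa = -log(1.6 × 10^-4) = 3.796
pH = pKa + log(r) ⇒ log(r) = 4.19 − 3.796 = +0.394
r = [CH3CH(OH)COO-]/[CH3CH(OH)COOH] = 10^(+0.394) = 2.48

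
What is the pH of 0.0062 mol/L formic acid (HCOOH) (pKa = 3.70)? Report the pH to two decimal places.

HCOOH ⇌ HCOO- + H+
Ka = 10^(−3.70) = 2.00 × 10^-4
Ka = [H+]²/(0.0062 − [H+]) = 2.00 × 10^-4
Here C₀/Ka ≈ 31, so the small-[H+] approximation fails. Use the quadratic:
[H+] = [−0.0002 + √(0.0002² + 4.96e-06)]/2 = 1.02 × 10^-3 M
pH = −log[H+] = −log(1.02 × 10^-3) = 2.99

pH = 2.99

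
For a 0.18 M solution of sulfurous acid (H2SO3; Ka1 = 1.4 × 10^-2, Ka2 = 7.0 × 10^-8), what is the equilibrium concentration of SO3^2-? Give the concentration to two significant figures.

7.0 × 10^-8 M

First ionization gives [H+] ≈ [HSO3-] = 4.37 × 10^-2 M.
Second step: Ka2 = [H+][SO3^2-]/[HSO3-] ≈ [SO3^2-] (since [H+] ≈ [HSO3-]).
So [SO3^2-] ≈ Ka2.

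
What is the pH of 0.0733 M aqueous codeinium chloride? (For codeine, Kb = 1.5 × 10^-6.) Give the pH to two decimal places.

pH = 4.66

C18H22NO3+ is the conjugate acid of the weak base C18H21NO3.
Ka = Kw/Kb = 1.0×10^-14 / 1.5 × 10^-6 = 6.67 × 10^-9
Ka = [H+]²/(0.0733 − [H+]) = 6.67 × 10^-9
Since Ka ≪ C₀, [H+] ≈ √(Ka·C₀) = 2.21 × 10^-5 M.
([H+]/C₀ = 0.03% < 5%, so the approximation holds.)
pH = −log[H+] = −log(2.21 × 10^-5) = 4.66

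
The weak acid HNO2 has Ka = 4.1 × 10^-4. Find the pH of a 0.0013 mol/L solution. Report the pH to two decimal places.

HNO2 ⇌ NO2- + H+
From the ICE table, Ka = x²/(0.0013 − x) = 4.1 × 10^-4.
x is not negligible relative to C₀; solve x² + 0.00041·x − 5.33e-07 = 0.
x = [−0.00041 + √(0.00041² + 2.13e-06)]/2 = 5.53 × 10^-4 M
pH = −log[H+] = −log(5.53 × 10^-4) = 3.26

pH = 3.26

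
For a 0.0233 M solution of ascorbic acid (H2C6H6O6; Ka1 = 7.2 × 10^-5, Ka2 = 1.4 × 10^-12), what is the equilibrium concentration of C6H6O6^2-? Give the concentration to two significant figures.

First ionization gives [H+] ≈ [HC6H6O6-] = 1.26 × 10^-3 M.
Second step: Ka2 = [H+][C6H6O6^2-]/[HC6H6O6-] ≈ [C6H6O6^2-] (since [H+] ≈ [HC6H6O6-]).
So [C6H6O6^2-] ≈ Ka2.

1.4 × 10^-12 M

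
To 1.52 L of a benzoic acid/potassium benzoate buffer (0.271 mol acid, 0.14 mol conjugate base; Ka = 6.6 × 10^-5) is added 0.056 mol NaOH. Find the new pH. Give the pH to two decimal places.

pH = 4.14

OH- converts C6H5COOH to C6H5COO-: C6H5COOH → 0.215 mol, C6H5COO- → 0.196 mol.
pKa = −log(6.6 × 10^-5) = 4.180
pH = pKa + log(n_C6H5COO-/n_C6H5COOH) = 4.180 + log(0.196/0.215) = 4.180 + (-0.040)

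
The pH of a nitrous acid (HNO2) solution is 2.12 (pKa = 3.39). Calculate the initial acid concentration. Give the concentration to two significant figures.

[H+] = 10^(-2.12) = 7.59 × 10^-3 M = x
Ka = 10^(−3.39) = 4.07 × 10^-4
Ka = x²/(C₀ − x) ⇒ C₀ = x + x²/Ka
C₀ = 7.59 × 10^-3 + (7.59 × 10^-3)²/(4.07 × 10^-4) = 1.49 × 10^-1 M

C₀ = 1.5 × 10^-1 M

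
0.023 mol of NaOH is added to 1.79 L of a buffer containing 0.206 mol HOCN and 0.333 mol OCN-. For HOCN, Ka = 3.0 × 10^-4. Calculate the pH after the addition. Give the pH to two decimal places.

After neutralization: n(HOCN) = 0.183 mol, n(OCN-) = 0.356 mol.
pKa = −log(3.0 × 10^-4) = 3.523
Henderson–Hasselbalch with mole ratio 0.356/0.183: pH = 3.523 + (+0.289)

pH = 3.81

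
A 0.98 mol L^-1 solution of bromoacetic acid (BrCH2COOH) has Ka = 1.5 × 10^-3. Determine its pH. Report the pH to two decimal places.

BrCH2COOH ⇌ BrCH2COO- + H+
Ka = x²/(0.98 − x) = 1.5 × 10^-3
Neglecting x in the denominator: x = √(1.5 × 10^-3 × 0.98) = 3.83 × 10^-2 M
pH = −log(3.83 × 10^-2) = 1.42

pH = 1.42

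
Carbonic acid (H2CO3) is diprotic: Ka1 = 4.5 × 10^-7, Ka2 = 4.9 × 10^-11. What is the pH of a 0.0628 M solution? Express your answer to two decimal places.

pH = 3.77

Ka1 ≫ Ka2, so treat the first dissociation as the only significant source of H+.
Ka1 = x²/(0.0628 − x) = 4.5 × 10^-7
x ≈ √(4.5 × 10^-7 × 0.0628) = 1.68 × 10^-4 M
pH = −log(1.68 × 10^-4) = 3.77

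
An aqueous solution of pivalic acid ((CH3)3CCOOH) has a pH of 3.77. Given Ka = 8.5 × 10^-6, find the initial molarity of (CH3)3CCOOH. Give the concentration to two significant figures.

[H+] = 10^(-3.77) = 1.70 × 10^-4 M = x
Ka = x²/(C₀ − x) ⇒ C₀ = x + x²/Ka
C₀ = 1.70 × 10^-4 + (1.70 × 10^-4)²/(8.5 × 10^-6) = 3.57 × 10^-3 M

C₀ = 3.6 × 10^-3 M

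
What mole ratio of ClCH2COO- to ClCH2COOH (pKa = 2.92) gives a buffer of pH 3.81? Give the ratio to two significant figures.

ratio = 7.8

pH = pKa + log(r) ⇒ log(r) = 3.81 − 2.92 = +0.89
r = [ClCH2COO-]/[ClCH2COOH] = 10^(+0.89) = 7.76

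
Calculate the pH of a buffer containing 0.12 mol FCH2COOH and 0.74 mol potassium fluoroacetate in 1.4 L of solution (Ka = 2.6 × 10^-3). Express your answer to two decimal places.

pH = 3.38

pKa = −log(2.6 × 10^-3) = 2.585
Using pH = pKa + log([base]/[acid]) with [base]/[acid] = 0.74/0.12:
pH = 2.585 + (+0.790) = 3.38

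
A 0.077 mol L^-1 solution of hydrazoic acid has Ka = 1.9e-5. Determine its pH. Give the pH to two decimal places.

HN3 ⇌ N3- + H+
Ka = x²/(0.077 − x) = 1.9 × 10^-5
Assume x ≪ 0.077: x ≈ √(1.9 × 10^-5 × 0.077) = 1.21 × 10^-3 M
pH = −log[H+] = −log(1.21 × 10^-3) = 2.92

pH = 2.92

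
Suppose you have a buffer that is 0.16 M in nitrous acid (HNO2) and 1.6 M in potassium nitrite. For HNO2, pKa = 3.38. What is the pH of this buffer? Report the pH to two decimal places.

pH = 4.38

pH = pKa + log([A⁻]/[HA]) = 3.38 + log(1.6/0.16)
pH = 3.38 + (+1.000) = 4.38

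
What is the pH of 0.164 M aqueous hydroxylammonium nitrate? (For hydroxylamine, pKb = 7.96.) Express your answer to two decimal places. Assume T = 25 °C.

NH3OH+ is the conjugate acid of the weak base NH2OH.
Kb = 10^(−7.96) = 1.10 × 10^-8
Ka = Kw/Kb = 1.0×10^-14 / 1.10 × 10^-8 = 9.09 × 10^-7
Let x = [H+] at equilibrium. Ka = x²/(0.164 − x).
Neglecting x in the denominator: x = √(9.09 × 10^-7 × 0.164) = 3.86 × 10^-4 M
Check: 0.24% ionized — well under 5%, approximation valid.
pH = −log(3.86 × 10^-4) = 3.41

pH = 3.41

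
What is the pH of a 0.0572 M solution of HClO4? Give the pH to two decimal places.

pH = 1.24

HClO4 is a strong acid and dissociates completely, so [H+] = 0.0572 M.
pH = -log(0.0572) = 1.24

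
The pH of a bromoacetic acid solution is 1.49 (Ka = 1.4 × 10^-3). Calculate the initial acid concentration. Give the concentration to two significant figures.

C₀ = 7.8 × 10^-1 M

[H+] = 10^(-1.49) = 3.24 × 10^-2 M = x
Ka = x²/(C₀ − x) ⇒ C₀ = x + x²/Ka
C₀ = 3.24 × 10^-2 + (3.24 × 10^-2)²/(1.4 × 10^-3) = 7.82 × 10^-1 M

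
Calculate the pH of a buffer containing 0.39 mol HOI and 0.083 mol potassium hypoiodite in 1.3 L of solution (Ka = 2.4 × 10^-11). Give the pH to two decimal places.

pKa = −log(2.4 × 10^-11) = 10.620
Henderson–Hasselbalch: pH = pKa + log([OI-]/[HOI]) = 10.620 + log(0.083/0.39)
pH = 10.620 + (-0.672) = 9.95

pH = 9.95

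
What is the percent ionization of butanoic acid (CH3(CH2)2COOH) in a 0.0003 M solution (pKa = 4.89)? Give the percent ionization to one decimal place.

18.7%

CH3(CH2)2COOH ⇌ CH3(CH2)2COO- + H+; let x = [H+] at equilibrium.
Ka = 10^(−4.89) = 1.29 × 10^-5
Solve x² + 1.29e-05x − 3.87e-09 = 0 → x = 5.61 × 10^-5 M
% ionization = x/C₀ × 100% = 5.61 × 10^-5/0.0003 × 100% = 18.7%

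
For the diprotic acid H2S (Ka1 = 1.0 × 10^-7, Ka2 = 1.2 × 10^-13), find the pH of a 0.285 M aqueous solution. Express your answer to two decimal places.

pH = 3.77

Since Ka1 ≫ Ka2, the first ionization dominates [H+].
Ka1 = x²/(0.285 − x) = 1.0 × 10^-7
x ≈ √(1.0 × 10^-7 × 0.285) = 1.69 × 10^-4 M
pH = −log(1.69 × 10^-4) = 3.77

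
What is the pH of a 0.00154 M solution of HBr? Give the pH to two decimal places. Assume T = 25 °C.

pH = 2.81

HBr is a strong acid and dissociates completely, so [H+] = 0.00154 M.
pH = -log(0.00154) = 2.81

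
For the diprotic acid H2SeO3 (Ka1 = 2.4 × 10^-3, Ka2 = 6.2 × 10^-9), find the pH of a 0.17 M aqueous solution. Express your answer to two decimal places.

pH = 1.72

Since Ka1 ≫ Ka2, the first ionization dominates [H+].
Ka1 = x²/(0.17 − x) = 2.4 × 10^-3
Solving the quadratic: x = (−Ka1 + √(Ka1² + 4·Ka1·C₀))/2 = 1.90 × 10^-2 M
pH = −log(1.90 × 10^-2) = 1.72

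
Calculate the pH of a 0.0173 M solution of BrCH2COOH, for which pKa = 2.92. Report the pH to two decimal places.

BrCH2COOH ⇌ BrCH2COO- + H+
Ka = 10^(−2.92) = 1.20 × 10^-3
Ka = [H+]²/(0.0173 − [H+]) = 1.20 × 10^-3
The 5% rule fails; solving [H+]² + Ka·[H+] − Ka·C₀ = 0 exactly:
[H+] = (−Ka + √(Ka² + 4·Ka·C₀))/2 = 4.00 × 10^-3 M
pH = −log(4.00 × 10^-3) = 2.40

pH = 2.40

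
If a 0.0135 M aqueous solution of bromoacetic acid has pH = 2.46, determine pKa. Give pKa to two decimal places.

pKa = 2.92

[H+] = 10^(-2.46) = 3.47 × 10^-3 M
At equilibrium [HA] = 0.0135 − 3.47 × 10^-3 = 1.00 × 10^-2 M
Ka = [H+][A-]/[HA] = (3.47 × 10^-3)² / 1.00 × 10^-2 = 1.20 × 10^-3
pKa = -log(1.20 × 10^-3) = 2.92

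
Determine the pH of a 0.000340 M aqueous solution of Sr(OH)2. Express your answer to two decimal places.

Sr(OH)2 is a strong base (each formula unit releases 2 OH-); [OH-] = 0.00068 M.
pOH = -log(0.00068) = 3.17
pH = 14.00 - 3.17 = 10.83

pH = 10.83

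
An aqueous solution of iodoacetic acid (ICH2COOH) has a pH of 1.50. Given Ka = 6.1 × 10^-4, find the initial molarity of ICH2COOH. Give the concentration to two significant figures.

C₀ = 1.7 M

[H+] = 10^(-1.50) = 3.16 × 10^-2 M = x
Ka = x²/(C₀ − x) ⇒ C₀ = x + x²/Ka
C₀ = 3.16 × 10^-2 + (3.16 × 10^-2)²/(6.1 × 10^-4) = 1.67 M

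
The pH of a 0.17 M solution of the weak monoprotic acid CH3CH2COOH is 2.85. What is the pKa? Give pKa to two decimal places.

[H+] = 10^(-2.85) = 1.41 × 10^-3 M
At equilibrium [HA] = 0.17 − 1.41 × 10^-3 = 1.69 × 10^-1 M
Ka = [H+][A-]/[HA] = (1.41 × 10^-3)² / 1.69 × 10^-1 = 1.18 × 10^-5
pKa = -log(1.18 × 10^-5) = 4.93

pKa = 4.93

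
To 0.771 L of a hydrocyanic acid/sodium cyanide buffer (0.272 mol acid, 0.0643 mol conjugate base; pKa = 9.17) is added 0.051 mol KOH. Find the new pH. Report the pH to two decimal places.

pH = 8.89

After neutralization: n(HCN) = 0.221 mol, n(CN-) = 0.115 mol.
Henderson–Hasselbalch with mole ratio 0.115/0.221: pH = 9.17 + (-0.284)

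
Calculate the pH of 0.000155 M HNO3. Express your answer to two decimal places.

pH = 3.81

HNO3 is a strong acid and dissociates completely, so [H+] = 0.000155 M.
pH = -log(0.000155) = 3.81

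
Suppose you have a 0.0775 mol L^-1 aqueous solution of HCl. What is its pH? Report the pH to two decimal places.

HCl is a strong acid and dissociates completely, so [H+] = 0.0775 M.
pH = -log(0.0775) = 1.11

pH = 1.11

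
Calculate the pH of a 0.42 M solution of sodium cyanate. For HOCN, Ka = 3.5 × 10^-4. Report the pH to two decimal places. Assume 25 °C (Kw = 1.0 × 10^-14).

OCN- is the conjugate base of the weak acid HOCN.
Kb = Kw/Ka = 1.0×10^-14 / 3.5 × 10^-4 = 2.86 × 10^-11
From the ICE table, Kb = [OH-]²/(0.42 − [OH-]) = 2.86 × 10^-11.
Assume [OH-] ≪ 0.42: [OH-] ≈ √(2.86 × 10^-11 × 0.42) = 3.47 × 10^-6 M
([OH-]/C₀ = 0.00083% < 5%, so the approximation holds.)
pOH = −log(3.47 × 10^-6) = 5.46; pH = 14.00 − 5.46 = 8.54

pH = 8.54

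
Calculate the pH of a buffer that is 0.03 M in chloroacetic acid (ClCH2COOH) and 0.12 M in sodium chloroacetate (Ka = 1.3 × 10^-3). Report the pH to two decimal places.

pKa = −log(1.3 × 10^-3) = 2.886
pH = pKa + log([A⁻]/[HA]) = 2.886 + log(0.12/0.03)
pH = 2.886 + (+0.602) = 3.49

pH = 3.49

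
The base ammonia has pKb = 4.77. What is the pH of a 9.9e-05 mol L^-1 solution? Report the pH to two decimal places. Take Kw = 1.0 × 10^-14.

NH3 + H2O ⇌ NH4+ + OH-
Kb = 10^(−4.77) = 1.70 × 10^-5
Kb = [OH-]²/(9.9e-05 − [OH-]) = 1.70 × 10^-5
[OH-] is not negligible relative to C₀; solve [OH-]² + 1.7e-05·[OH-] − 1.68e-09 = 0.
[OH-] = [−1.7e-05 + √(1.7e-05² + 6.73e-09)]/2 = 3.34 × 10^-5 M
pOH = −log(3.34 × 10^-5) = 4.48; pH = 14.00 − 4.48 = 9.52

pH = 9.52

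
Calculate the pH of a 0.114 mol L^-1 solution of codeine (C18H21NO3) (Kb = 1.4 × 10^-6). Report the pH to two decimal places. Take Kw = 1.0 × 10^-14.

pH = 10.60

C18H21NO3 + H2O ⇌ C18H22NO3+ + OH-
From the ICE table, Kb = x²/(0.114 − x) = 1.4 × 10^-6.
Since Kb ≪ C₀, x ≈ √(Kb·C₀) = 3.99 × 10^-4 M.
pOH = −log(3.99 × 10^-4) = 3.40; pH = 14.00 − 3.40 = 10.60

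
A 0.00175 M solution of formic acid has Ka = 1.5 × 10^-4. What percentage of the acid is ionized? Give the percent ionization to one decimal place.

HCOOH ⇌ HCOO- + H+; let x = [H+] at equilibrium.
Solve x² + 0.00015x − 2.62e-07 = 0 → x = 4.43 × 10^-4 M
Fraction ionized = 4.43 × 10^-4 / 0.00175 = 0.2531 → 25.3%

25.3%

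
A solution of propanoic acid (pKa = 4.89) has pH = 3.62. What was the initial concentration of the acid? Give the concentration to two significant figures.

[H+] = 10^(-3.62) = 2.40 × 10^-4 M = x
Ka = 10^(−4.89) = 1.29 × 10^-5
Ka = x²/(C₀ − x) ⇒ C₀ = x + x²/Ka
C₀ = 2.40 × 10^-4 + (2.40 × 10^-4)²/(1.29 × 10^-5) = 4.71 × 10^-3 M

C₀ = 4.7 × 10^-3 M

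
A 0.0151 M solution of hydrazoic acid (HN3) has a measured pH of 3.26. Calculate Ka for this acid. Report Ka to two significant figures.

[H+] = 10^(-3.26) = 5.50 × 10^-4 M
At equilibrium [HA] = 0.0151 − 5.50 × 10^-4 = 1.46 × 10^-2 M
Ka = [H+][A-]/[HA] = (5.50 × 10^-4)² / 1.46 × 10^-2 = 2.1 × 10^-5

Ka = 2.1 × 10^-5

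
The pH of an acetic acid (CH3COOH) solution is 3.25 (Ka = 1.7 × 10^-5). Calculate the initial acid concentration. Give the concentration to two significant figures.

[H+] = 10^(-3.25) = 5.62 × 10^-4 M = x
Ka = x²/(C₀ − x) ⇒ C₀ = x + x²/Ka
C₀ = 5.62 × 10^-4 + (5.62 × 10^-4)²/(1.7 × 10^-5) = 1.91 × 10^-2 M

C₀ = 1.9 × 10^-2 M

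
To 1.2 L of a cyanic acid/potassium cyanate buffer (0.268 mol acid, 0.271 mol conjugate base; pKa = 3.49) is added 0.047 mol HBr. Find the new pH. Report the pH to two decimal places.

pH = 3.34

Added H+ converts OCN- to HOCN: HOCN → 0.315 mol, OCN- → 0.224 mol.
pH = pKa + log(n_OCN-/n_HOCN) = 3.49 + log(0.224/0.315) = 3.49 + (-0.148)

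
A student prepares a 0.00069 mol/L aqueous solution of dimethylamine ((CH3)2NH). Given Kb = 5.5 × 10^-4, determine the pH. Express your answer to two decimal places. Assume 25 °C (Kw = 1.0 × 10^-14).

pH = 10.60

(CH3)2NH + H2O ⇌ (CH3)2NH2+ + OH-
Let x = [OH-] at equilibrium. Kb = x²/(0.00069 − x).
Here C₀/Kb ≈ 1.25, so the small-x approximation fails. Use the quadratic:
x = [−0.00055 + √(0.00055² + 1.52e-06)]/2 = 4.00 × 10^-4 M
pOH = −log(4.00 × 10^-4) = 3.40; pH = 14.00 − 3.40 = 10.60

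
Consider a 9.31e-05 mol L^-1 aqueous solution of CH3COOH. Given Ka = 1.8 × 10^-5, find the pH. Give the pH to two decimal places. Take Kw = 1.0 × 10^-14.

CH3COOH ⇌ CH3COO- + H+
Let x = [H+] at equilibrium. Ka = x²/(9.31e-05 − x).
Here C₀/Ka ≈ 5.17, so the small-x approximation fails. Use the quadratic:
x = [−1.8e-05 + √(1.8e-05² + 6.7e-09)]/2 = 3.29 × 10^-5 M
pH = −log[H+] = −log(3.29 × 10^-5) = 4.48

pH = 4.48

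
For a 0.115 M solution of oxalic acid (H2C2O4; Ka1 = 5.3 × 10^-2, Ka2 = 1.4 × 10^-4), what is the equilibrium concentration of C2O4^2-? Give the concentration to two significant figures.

First ionization gives [H+] ≈ [HC2O4-] = 5.59 × 10^-2 M.
Second step: Ka2 = [H+][C2O4^2-]/[HC2O4-] ≈ [C2O4^2-] (since [H+] ≈ [HC2O4-]).
So [C2O4^2-] ≈ Ka2.

1.4 × 10^-4 M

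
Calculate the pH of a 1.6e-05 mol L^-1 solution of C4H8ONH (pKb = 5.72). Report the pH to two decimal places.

C4H8ONH + H2O ⇌ C4H8ONH2+ + OH-
Kb = 10^(−5.72) = 1.91 × 10^-6
From the ICE table, Kb = x²/(1.6e-05 − x) = 1.91 × 10^-6.
The 5% rule fails; solving x² + Kb·x − Kb·C₀ = 0 exactly:
x = (−Kb + √(Kb² + 4·Kb·C₀))/2 = 4.65 × 10^-6 M
pOH = 5.33, so pH = 14.00 − pOH = 8.67

pH = 8.67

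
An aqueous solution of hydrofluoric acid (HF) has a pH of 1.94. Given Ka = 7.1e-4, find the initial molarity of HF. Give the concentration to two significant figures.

[H+] = 10^(-1.94) = 1.15 × 10^-2 M = x
Ka = x²/(C₀ − x) ⇒ C₀ = x + x²/Ka
C₀ = 1.15 × 10^-2 + (1.15 × 10^-2)²/(7.1 × 10^-4) = 1.98 × 10^-1 M

C₀ = 2.0 × 10^-1 M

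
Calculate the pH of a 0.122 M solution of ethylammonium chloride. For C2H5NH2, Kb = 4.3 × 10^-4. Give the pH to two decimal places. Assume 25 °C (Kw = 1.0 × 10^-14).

pH = 5.77

C2H5NH3+ is the conjugate acid of the weak base C2H5NH2.
Ka = Kw/Kb = 1.0×10^-14 / 4.3 × 10^-4 = 2.33 × 10^-11
From the ICE table, Ka = x²/(0.122 − x) = 2.33 × 10^-11.
Assume x ≪ 0.122: x ≈ √(2.33 × 10^-11 × 0.122) = 1.69 × 10^-6 M
Check: 0.0014% ionized — well under 5%, approximation valid.
pH = −log[H+] = −log(1.69 × 10^-6) = 5.77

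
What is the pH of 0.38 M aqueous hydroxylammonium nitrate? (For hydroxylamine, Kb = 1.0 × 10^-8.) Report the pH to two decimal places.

NH3OH+ is the conjugate acid of the weak base NH2OH.
Ka = Kw/Kb = 1.0×10^-14 / 1.0 × 10^-8 = 1.00 × 10^-6
From the ICE table, Ka = x²/(0.38 − x) = 1.00 × 10^-6.
Assume x ≪ 0.38: x ≈ √(1.00 × 10^-6 × 0.38) = 6.16 × 10^-4 M
pH = −log(6.16 × 10^-4) = 3.21

pH = 3.21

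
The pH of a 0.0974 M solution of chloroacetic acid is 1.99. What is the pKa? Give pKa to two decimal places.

[H+] = 10^(-1.99) = 1.02 × 10^-2 M
At equilibrium [HA] = 0.0974 − 1.02 × 10^-2 = 8.72 × 10^-2 M
Ka = [H+][A-]/[HA] = (1.02 × 10^-2)² / 8.72 × 10^-2 = 1.19 × 10^-3
pKa = -log(1.19 × 10^-3) = 2.92

pKa = 2.92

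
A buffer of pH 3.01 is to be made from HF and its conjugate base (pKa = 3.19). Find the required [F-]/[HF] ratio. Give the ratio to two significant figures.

ratio = 0.66

pH = pKa + log(r) ⇒ log(r) = 3.01 − 3.19 = -0.18
r = [F-]/[HF] = 10^(-0.18) = 0.661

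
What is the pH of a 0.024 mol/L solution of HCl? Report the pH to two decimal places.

pH = 1.62

HCl is a strong acid and dissociates completely, so [H+] = 0.024 M.
pH = -log(0.024) = 1.62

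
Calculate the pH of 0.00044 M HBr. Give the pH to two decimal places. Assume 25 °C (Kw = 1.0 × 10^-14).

pH = 3.36

HBr is a strong acid and dissociates completely, so [H+] = 0.00044 M.
pH = -log(0.00044) = 3.36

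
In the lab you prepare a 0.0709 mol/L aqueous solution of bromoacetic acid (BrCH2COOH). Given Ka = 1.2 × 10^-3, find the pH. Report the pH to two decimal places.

pH = 2.06

BrCH2COOH ⇌ BrCH2COO- + H+
From the ICE table, Ka = x²/(0.0709 − x) = 1.2 × 10^-3.
The 5% rule fails; solving x² + Ka·x − Ka·C₀ = 0 exactly:
x = (−Ka + √(Ka² + 4·Ka·C₀))/2 = 8.64 × 10^-3 M
pH = −log(8.64 × 10^-3) = 2.06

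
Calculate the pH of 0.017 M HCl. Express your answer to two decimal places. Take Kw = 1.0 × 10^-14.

pH = 1.77

HCl is a strong acid and dissociates completely, so [H+] = 0.017 M.
pH = -log(0.017) = 1.77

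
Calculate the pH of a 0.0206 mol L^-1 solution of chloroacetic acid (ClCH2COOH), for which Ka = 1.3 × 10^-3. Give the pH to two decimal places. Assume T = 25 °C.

ClCH2COOH ⇌ ClCH2COO- + H+
Ka = [H+]²/(0.0206 − [H+]) = 1.3 × 10^-3
[H+] is not negligible relative to C₀; solve [H+]² + 0.0013·[H+] − 2.68e-05 = 0.
[H+] = (−Ka + √(Ka² + 4·Ka·C₀))/2 = 4.57 × 10^-3 M
pH = −log[H+] = −log(4.57 × 10^-3) = 2.34

pH = 2.34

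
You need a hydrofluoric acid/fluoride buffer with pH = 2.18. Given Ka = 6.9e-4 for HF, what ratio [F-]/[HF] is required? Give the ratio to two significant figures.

pKa = -log(6.9 × 10^-4) = 3.161
pH = pKa + log(r) ⇒ log(r) = 2.18 − 3.161 = -0.981
r = [F-]/[HF] = 10^(-0.981) = 0.104

ratio = 0.10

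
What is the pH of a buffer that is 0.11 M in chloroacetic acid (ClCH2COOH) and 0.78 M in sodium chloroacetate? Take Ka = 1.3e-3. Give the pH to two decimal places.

pKa = −log(1.3 × 10^-3) = 2.886
pH = pKa + log([A⁻]/[HA]) = 2.886 + log(0.78/0.11)
pH = 2.886 + (+0.851) = 3.74

pH = 3.74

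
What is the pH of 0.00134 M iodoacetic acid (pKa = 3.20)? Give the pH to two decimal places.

ICH2COOH ⇌ ICH2COO- + H+
Ka = 10^(−3.20) = 6.31 × 10^-4
From the ICE table, Ka = x²/(0.00134 − x) = 6.31 × 10^-4.
The 5% rule fails; solving x² + Ka·x − Ka·C₀ = 0 exactly:
x = [−0.000631 + √(0.000631² + 3.38e-06)]/2 = 6.57 × 10^-4 M
pH = −log[H+] = −log(6.57 × 10^-4) = 3.18

pH = 3.18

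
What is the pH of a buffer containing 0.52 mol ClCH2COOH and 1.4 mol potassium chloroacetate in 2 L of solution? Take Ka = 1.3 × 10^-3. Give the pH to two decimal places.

pKa = −log(1.3 × 10^-3) = 2.886
Using pH = pKa + log([base]/[acid]) with [base]/[acid] = 1.4/0.52:
pH = 2.886 + (+0.430) = 3.32

pH = 3.32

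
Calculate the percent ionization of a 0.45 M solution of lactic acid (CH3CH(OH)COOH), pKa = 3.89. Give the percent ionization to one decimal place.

CH3CH(OH)COOH ⇌ CH3CH(OH)COO- + H+; let x = [H+] at equilibrium.
Ka = 10^(−3.89) = 1.29 × 10^-4
x ≈ √(Ka·C₀) = √(1.29 × 10^-4 × 0.45) = 7.62 × 10^-3 M
Fraction ionized = 7.62 × 10^-3 / 0.45 = 0.0169 → 1.7%

1.7%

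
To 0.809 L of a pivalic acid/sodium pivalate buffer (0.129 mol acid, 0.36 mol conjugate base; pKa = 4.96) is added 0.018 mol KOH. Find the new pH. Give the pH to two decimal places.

pH = 5.49

OH- converts (CH3)3CCOOH to (CH3)3CCOO-: (CH3)3CCOOH → 0.111 mol, (CH3)3CCOO- → 0.378 mol.
pH = pKa + log(n_(CH3)3CCOO-/n_(CH3)3CCOOH) = 4.96 + log(0.378/0.111) = 4.96 + (+0.532)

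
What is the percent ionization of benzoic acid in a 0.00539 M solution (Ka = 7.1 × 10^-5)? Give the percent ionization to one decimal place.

C6H5COOH ⇌ C6H5COO- + H+; let x = [H+] at equilibrium.
Ka = x²/(C₀ − x); solving the quadratic gives x = 5.84 × 10^-4 M.
% ionization = x/C₀ × 100% = 5.84 × 10^-4/0.00539 × 100% = 10.8%

10.8%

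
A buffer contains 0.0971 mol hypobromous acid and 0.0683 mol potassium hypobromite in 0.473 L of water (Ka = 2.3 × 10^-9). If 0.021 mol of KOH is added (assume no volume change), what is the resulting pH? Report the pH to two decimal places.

OH- converts HOBr to OBr-: HOBr → 0.0761 mol, OBr- → 0.0893 mol.
pKa = −log(2.3 × 10^-9) = 8.638
Henderson–Hasselbalch with mole ratio 0.0893/0.0761: pH = 8.638 + (+0.069)

pH = 8.71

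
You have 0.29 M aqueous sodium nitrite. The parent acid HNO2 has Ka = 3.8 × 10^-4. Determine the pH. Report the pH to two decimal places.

pH = 8.44

NO2- is the conjugate base of the weak acid HNO2.
Kb = Kw/Ka = 1.0×10^-14 / 3.8 × 10^-4 = 2.63 × 10^-11
Kb = [OH-]²/(0.29 − [OH-]) = 2.63 × 10^-11
Since Kb ≪ C₀, [OH-] ≈ √(Kb·C₀) = 2.76 × 10^-6 M.
([OH-]/C₀ = 0.00095% < 5%, so the approximation holds.)
pOH = 5.56, so pH = 14.00 − pOH = 8.44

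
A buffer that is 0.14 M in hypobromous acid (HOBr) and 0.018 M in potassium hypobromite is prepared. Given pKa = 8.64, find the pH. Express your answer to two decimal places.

Henderson–Hasselbalch: pH = pKa + log([OBr-]/[HOBr]) = 8.64 + log(0.018/0.14)
pH = 8.64 + (-0.891) = 7.75

pH = 7.75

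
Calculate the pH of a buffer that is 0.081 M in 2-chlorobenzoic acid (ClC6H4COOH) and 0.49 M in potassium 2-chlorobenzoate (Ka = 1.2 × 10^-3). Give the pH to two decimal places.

pH = 3.70

pKa = −log(1.2 × 10^-3) = 2.921
Using pH = pKa + log([base]/[acid]) with [base]/[acid] = 0.49/0.081:
pH = 2.921 + (+0.782) = 3.70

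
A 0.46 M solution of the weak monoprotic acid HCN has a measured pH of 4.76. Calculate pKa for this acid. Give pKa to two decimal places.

[H+] = 10^(-4.76) = 1.74 × 10^-5 M
At equilibrium [HA] = 0.46 − 1.74 × 10^-5 = 4.60 × 10^-1 M
Ka = [H+][A-]/[HA] = (1.74 × 10^-5)² / 4.60 × 10^-1 = 6.58 × 10^-10
pKa = -log(6.58 × 10^-10) = 9.18

pKa = 9.18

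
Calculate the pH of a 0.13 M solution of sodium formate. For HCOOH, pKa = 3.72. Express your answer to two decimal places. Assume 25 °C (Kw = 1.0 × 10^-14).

HCOO- is the conjugate base of the weak acid HCOOH.
Ka = 10^(−3.72) = 1.91 × 10^-4
Kb = Kw/Ka = 1.0×10^-14 / 1.91 × 10^-4 = 5.24 × 10^-11
Let x = [OH-] at equilibrium. Kb = x²/(0.13 − x).
Neglecting x in the denominator: x = √(5.24 × 10^-11 × 0.13) = 2.61 × 10^-6 M
pOH = 5.58, so pH = 14.00 − pOH = 8.42

pH = 8.42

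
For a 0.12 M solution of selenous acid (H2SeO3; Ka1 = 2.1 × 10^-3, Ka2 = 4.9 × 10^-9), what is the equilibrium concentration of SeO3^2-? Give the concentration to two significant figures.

4.9 × 10^-9 M

First ionization gives [H+] ≈ [HSeO3-] = 1.49 × 10^-2 M.
Second step: Ka2 = [H+][SeO3^2-]/[HSeO3-] ≈ [SeO3^2-] (since [H+] ≈ [HSeO3-]).
So [SeO3^2-] ≈ Ka2.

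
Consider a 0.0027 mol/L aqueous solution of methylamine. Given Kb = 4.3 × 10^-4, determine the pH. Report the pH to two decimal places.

pH = 10.95

CH3NH2 + H2O ⇌ CH3NH3+ + OH-
From the ICE table, Kb = [OH-]²/(0.0027 − [OH-]) = 4.3 × 10^-4.
The 5% rule fails; solving [OH-]² + Kb·[OH-] − Kb·C₀ = 0 exactly:
[OH-] = (−Kb + √(Kb² + 4·Kb·C₀))/2 = 8.84 × 10^-4 M
pOH = 3.05, so pH = 14.00 − pOH = 10.95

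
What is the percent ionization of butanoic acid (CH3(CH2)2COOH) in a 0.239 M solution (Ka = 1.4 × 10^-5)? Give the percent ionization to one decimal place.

CH3(CH2)2COOH ⇌ CH3(CH2)2COO- + H+; let x = [H+] at equilibrium.
x ≈ √(Ka·C₀) = √(1.4 × 10^-5 × 0.239) = 1.83 × 10^-3 M
% ionization = x/C₀ × 100% = 1.83 × 10^-3/0.239 × 100% = 0.8%

0.8%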